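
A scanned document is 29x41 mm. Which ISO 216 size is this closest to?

Aspect ratio 41/29 ≈ 1.414 — close to the ISO √2 ≈ 1.414.
In the C-series (envelope sizes, between A and B): C10 = 28 × 40 mm.
Off by 2 mm total — nearest standard size.

C10 (28 × 40 mm)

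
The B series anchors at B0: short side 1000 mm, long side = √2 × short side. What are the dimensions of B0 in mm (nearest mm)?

Short side = 1000 mm; long side = 1000√2 ≈ 1414.2 mm.

1000 × 1414 mm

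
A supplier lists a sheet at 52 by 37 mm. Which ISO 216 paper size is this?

Aspect ratio 52/37 ≈ 1.405 — close to the ISO √2 ≈ 1.414.
In the A-series (A0 area = 1 m²): A9 = 37 × 52 mm.

A9 (37 × 52 mm)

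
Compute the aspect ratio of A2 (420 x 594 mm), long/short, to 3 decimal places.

594 / 420 = 1.414
Matches √2 ≈ 1.414 — the ISO 216 defining ratio.

1.414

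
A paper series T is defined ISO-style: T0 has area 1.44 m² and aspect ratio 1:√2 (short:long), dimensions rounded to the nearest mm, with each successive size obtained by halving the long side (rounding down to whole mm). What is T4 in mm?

252 × 356 mm

Let T0's short side be w mm. w · w√2 = 1.44 m² = 1,440,000 mm², so w ≈ 1009.1 mm and w√2 ≈ 1427.0 mm → T0 = 1009 × 1427 mm.
T1: ⌊1427/2⌋ × 1009 = 713 × 1009 mm
T2: ⌊1009/2⌋ × 713 = 504 × 713 mm
T3: ⌊713/2⌋ × 504 = 356 × 504 mm
T4: ⌊504/2⌋ × 356 = 252 × 356 mm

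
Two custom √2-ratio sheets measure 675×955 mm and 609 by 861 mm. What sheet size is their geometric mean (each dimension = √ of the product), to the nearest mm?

641 × 907 mm

Short side: √(675 · 609) = √411075 ≈ 641.2 → 641 mm
Long side: √(955 · 861) = √822255 ≈ 906.8 → 907 mm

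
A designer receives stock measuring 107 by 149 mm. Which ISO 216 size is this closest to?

A6 (105 × 148 mm)

Aspect ratio 149/107 ≈ 1.393 (ISO target is √2 ≈ 1.414).
In the A-series (A0 area = 1 m²): A6 = 105 × 148 mm.
Off by 3 mm total — nearest standard size.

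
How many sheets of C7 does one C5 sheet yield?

Each ISO step halves the sheet: 1 × C5 → 2 × C6 → 4 × C7
From C5 to C7 is 2 halving steps: 2^2 = 4.

4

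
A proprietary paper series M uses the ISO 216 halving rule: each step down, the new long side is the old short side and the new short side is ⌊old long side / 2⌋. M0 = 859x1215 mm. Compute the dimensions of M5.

M1: ⌊1215/2⌋ × 859 = 607 × 859 mm
M2: ⌊859/2⌋ × 607 = 429 × 607 mm
M3: ⌊607/2⌋ × 429 = 303 × 429 mm
M4: ⌊429/2⌋ × 303 = 214 × 303 mm
M5: ⌊303/2⌋ × 214 = 151 × 214 mm

151 × 214 mm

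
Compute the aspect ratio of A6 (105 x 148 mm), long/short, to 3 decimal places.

1.410

148 / 105 = 1.410
ISO 216 targets √2 ≈ 1.414; the -0.005 deviation is from mm rounding.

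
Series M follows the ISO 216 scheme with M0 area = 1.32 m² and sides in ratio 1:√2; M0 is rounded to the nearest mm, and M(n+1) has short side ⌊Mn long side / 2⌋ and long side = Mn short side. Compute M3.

341 × 483 mm

Let M0's short side be w mm. w · w√2 = 1.32 m² = 1,320,000 mm², so w ≈ 966.1 mm and w√2 ≈ 1366.3 mm → M0 = 966 × 1366 mm.
M1: ⌊1366/2⌋ × 966 = 683 × 966 mm
M2: ⌊966/2⌋ × 683 = 483 × 683 mm
M3: ⌊683/2⌋ × 483 = 341 × 483 mm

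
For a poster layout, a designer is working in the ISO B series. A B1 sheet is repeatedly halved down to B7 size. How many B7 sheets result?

64

Each ISO step halves the sheet: 1 × B1 → 2 × B2 → 4 × B3 → 8 × B4 → …
From B1 to B7 is 6 halving steps: 2^6 = 64.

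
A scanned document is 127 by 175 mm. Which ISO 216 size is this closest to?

Aspect ratio 175/127 ≈ 1.378 (ISO target is √2 ≈ 1.414).
In the B-series (B0 = 1000 × 1414 mm): B6 = 125 × 176 mm.
Off by 3 mm total — nearest standard size.

B6 (125 × 176 mm)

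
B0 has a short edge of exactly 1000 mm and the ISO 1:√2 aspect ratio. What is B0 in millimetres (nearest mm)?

Short side = 1000 mm; long side = 1000√2 ≈ 1414.2 mm.

1000 × 1414 mm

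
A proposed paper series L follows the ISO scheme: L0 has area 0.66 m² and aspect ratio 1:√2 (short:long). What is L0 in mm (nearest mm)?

Let the short side be w mm. Then w · w√2 = 0.66 m² = 660,000 mm².
w² = 660,000/√2, so w ≈ 683.1 mm; long side = w√2 ≈ 966.1 mm.

683 × 966 mm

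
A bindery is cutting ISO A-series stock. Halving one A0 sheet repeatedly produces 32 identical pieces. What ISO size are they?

A5

32 = 2^5, so 5 halving steps.
A0 → A1 → … → A5 after 5 steps.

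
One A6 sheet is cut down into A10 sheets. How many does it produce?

Each ISO step halves the sheet: 1 × A6 → 2 × A7 → 4 × A8 → 8 × A9 → …
From A6 to A10 is 4 halving steps: 2^4 = 16.

16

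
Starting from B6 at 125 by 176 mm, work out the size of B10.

B7: ⌊176/2⌋ × 125 = 88 × 125 mm
B8: ⌊125/2⌋ × 88 = 62 × 88 mm
B9: ⌊88/2⌋ × 62 = 44 × 62 mm
B10: ⌊62/2⌋ × 44 = 31 × 44 mm

31 × 44 mm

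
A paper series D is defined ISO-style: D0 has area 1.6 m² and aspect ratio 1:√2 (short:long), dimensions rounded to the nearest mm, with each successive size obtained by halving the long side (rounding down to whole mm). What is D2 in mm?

532 × 752 mm

Let D0's short side be w mm. w · w√2 = 1.6 m² = 1,600,000 mm², so w ≈ 1063.7 mm and w√2 ≈ 1504.2 mm → D0 = 1064 × 1504 mm.
D1: ⌊1504/2⌋ × 1064 = 752 × 1064 mm
D2: ⌊1064/2⌋ × 752 = 532 × 752 mm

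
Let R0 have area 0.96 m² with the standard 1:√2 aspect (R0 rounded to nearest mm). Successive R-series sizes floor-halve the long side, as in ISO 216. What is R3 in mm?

Let R0's short side be w mm. w · w√2 = 0.96 m² = 960,000 mm², so w ≈ 823.9 mm and w√2 ≈ 1165.2 mm → R0 = 824 × 1165 mm.
R1: ⌊1165/2⌋ × 824 = 582 × 824 mm
R2: ⌊824/2⌋ × 582 = 412 × 582 mm
R3: ⌊582/2⌋ × 412 = 291 × 412 mm

291 × 412 mm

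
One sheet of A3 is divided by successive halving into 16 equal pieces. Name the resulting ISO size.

A7

16 = 2^4, so 4 halving steps.
A3 → A4 → … → A7 after 4 steps.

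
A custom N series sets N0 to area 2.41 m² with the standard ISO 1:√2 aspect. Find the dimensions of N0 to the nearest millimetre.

1305 × 1846 mm

Let the short side be w mm. Then w · w√2 = 2.41 m² = 2,410,000 mm².
w² = 2,410,000/√2, so w ≈ 1305.4 mm; long side = w√2 ≈ 1846.1 mm.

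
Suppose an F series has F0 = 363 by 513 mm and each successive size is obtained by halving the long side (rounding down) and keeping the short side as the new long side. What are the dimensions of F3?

F1: ⌊513/2⌋ × 363 = 256 × 363 mm
F2: ⌊363/2⌋ × 256 = 181 × 256 mm
F3: ⌊256/2⌋ × 181 = 128 × 181 mm

128 × 181 mm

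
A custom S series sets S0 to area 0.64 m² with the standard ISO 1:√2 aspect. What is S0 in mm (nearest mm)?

Let the short side be w mm. Then w · w√2 = 0.64 m² = 640,000 mm².
w² = 640,000/√2, so w ≈ 672.7 mm; long side = w√2 ≈ 951.4 mm.

673 × 951 mm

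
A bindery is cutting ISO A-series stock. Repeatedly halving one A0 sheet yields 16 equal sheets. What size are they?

16 = 2^4, so 4 halving steps.
A0 → A1 → … → A4 after 4 steps.

A4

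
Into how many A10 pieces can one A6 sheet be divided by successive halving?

A6 = 105 × 148 mm; A10 = 26 × 37 mm.
Each halving step doubles the count; 4 steps from A6 to A10.
2^4 = 16.

16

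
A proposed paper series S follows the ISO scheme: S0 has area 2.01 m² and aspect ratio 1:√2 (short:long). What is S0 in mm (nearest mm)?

1192 × 1686 mm

Let the short side be w mm. Then w · w√2 = 2.01 m² = 2,010,000 mm².
w² = 2,010,000/√2, so w ≈ 1192.2 mm; long side = w√2 ≈ 1686.0 mm.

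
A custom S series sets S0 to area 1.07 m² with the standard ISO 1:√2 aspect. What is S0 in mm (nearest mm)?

Let the short side be w mm. Then w · w√2 = 1.07 m² = 1,070,000 mm².
w² = 1,070,000/√2, so w ≈ 869.8 mm; long side = w√2 ≈ 1230.1 mm.

870 × 1230 mm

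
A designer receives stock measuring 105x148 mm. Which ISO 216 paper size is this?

A6 (105 × 148 mm)

Aspect ratio 148/105 ≈ 1.410 — close to the ISO √2 ≈ 1.414.
In the A-series (A0 area = 1 m²): A6 = 105 × 148 mm.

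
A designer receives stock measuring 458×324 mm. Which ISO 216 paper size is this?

C3 (324 × 458 mm)

Aspect ratio 458/324 ≈ 1.414 — close to the ISO √2 ≈ 1.414.
In the C-series (envelope sizes, between A and B): C3 = 324 × 458 mm.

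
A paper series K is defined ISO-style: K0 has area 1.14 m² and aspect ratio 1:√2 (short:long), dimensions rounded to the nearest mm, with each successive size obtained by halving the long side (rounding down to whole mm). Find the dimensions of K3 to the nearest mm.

317 × 449 mm

Let K0's short side be w mm. w · w√2 = 1.14 m² = 1,140,000 mm², so w ≈ 897.8 mm and w√2 ≈ 1269.7 mm → K0 = 898 × 1270 mm.
K1: ⌊1270/2⌋ × 898 = 635 × 898 mm
K2: ⌊898/2⌋ × 635 = 449 × 635 mm
K3: ⌊635/2⌋ × 449 = 317 × 449 mm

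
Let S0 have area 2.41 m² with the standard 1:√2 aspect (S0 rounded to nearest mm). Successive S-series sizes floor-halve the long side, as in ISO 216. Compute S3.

461 × 652 mm

Let S0's short side be w mm. w · w√2 = 2.41 m² = 2,410,000 mm², so w ≈ 1305.4 mm and w√2 ≈ 1846.1 mm → S0 = 1305 × 1846 mm.
S1: ⌊1846/2⌋ × 1305 = 923 × 1305 mm
S2: ⌊1305/2⌋ × 923 = 652 × 923 mm
S3: ⌊923/2⌋ × 652 = 461 × 652 mm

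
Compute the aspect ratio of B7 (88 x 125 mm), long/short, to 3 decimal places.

125 / 88 = 1.420
ISO 216 targets √2 ≈ 1.414; the +0.006 deviation is from mm rounding.

1.420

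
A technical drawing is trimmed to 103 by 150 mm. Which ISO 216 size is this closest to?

A6 (105 × 148 mm)

Aspect ratio 150/103 ≈ 1.456 (ISO target is √2 ≈ 1.414).
In the A-series (A0 area = 1 m²): A6 = 105 × 148 mm.
Off by 4 mm total — nearest standard size.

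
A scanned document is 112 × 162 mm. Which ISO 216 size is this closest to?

Aspect ratio 162/112 ≈ 1.446 (ISO target is √2 ≈ 1.414).
In the C-series (envelope sizes, between A and B): C6 = 114 × 162 mm.
Off by 2 mm total — nearest standard size.

C6 (114 × 162 mm)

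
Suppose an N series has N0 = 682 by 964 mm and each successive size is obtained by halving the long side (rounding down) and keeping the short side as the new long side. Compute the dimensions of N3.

241 × 341 mm

N1 = 482 × 682 mm (from N0 by 1 halving).
N2: ⌊682/2⌋ × 482 = 341 × 482 mm
N3: ⌊482/2⌋ × 341 = 241 × 341 mm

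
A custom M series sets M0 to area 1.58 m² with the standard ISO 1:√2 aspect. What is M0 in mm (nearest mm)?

1057 × 1495 mm

Let the short side be w mm. Then w · w√2 = 1.58 m² = 1,580,000 mm².
w² = 1,580,000/√2, so w ≈ 1057.0 mm; long side = w√2 ≈ 1494.8 mm.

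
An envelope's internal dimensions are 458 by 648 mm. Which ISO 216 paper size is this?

Aspect ratio 648/458 ≈ 1.415 — close to the ISO √2 ≈ 1.414.
In the C-series (envelope sizes, between A and B): C2 = 458 × 648 mm.

C2 (458 × 648 mm)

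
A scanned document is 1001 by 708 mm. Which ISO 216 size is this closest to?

Aspect ratio 1001/708 ≈ 1.414 — close to the ISO √2 ≈ 1.414.
In the B-series (B0 = 1000 × 1414 mm): B1 = 707 × 1000 mm.
Off by 2 mm total — nearest standard size.

B1 (707 × 1000 mm)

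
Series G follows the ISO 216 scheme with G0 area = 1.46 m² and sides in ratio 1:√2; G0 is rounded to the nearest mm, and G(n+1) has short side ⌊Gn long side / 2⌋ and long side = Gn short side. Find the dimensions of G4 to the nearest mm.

254 × 359 mm

Let G0's short side be w mm. w · w√2 = 1.46 m² = 1,460,000 mm², so w ≈ 1016.1 mm and w√2 ≈ 1436.9 mm → G0 = 1016 × 1437 mm.
G1: ⌊1437/2⌋ × 1016 = 718 × 1016 mm
G2: ⌊1016/2⌋ × 718 = 508 × 718 mm
G3: ⌊718/2⌋ × 508 = 359 × 508 mm
G4: ⌊508/2⌋ × 359 = 254 × 359 mm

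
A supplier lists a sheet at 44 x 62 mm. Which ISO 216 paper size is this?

B9 (44 × 62 mm)

Aspect ratio 62/44 ≈ 1.409 — close to the ISO √2 ≈ 1.414.
In the B-series (B0 = 1000 × 1414 mm): B9 = 44 × 62 mm.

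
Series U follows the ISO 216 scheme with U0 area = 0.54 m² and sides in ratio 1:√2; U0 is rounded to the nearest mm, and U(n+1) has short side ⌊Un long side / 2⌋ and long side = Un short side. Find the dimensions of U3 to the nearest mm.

218 × 309 mm

Let U0's short side be w mm. w · w√2 = 0.54 m² = 540,000 mm², so w ≈ 617.9 mm and w√2 ≈ 873.9 mm → U0 = 618 × 874 mm.
U1: ⌊874/2⌋ × 618 = 437 × 618 mm
U2: ⌊618/2⌋ × 437 = 309 × 437 mm
U3: ⌊437/2⌋ × 309 = 218 × 309 mm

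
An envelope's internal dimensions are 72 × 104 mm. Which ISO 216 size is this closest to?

A7 (74 × 105 mm)

Aspect ratio 104/72 ≈ 1.444 (ISO target is √2 ≈ 1.414).
In the A-series (A0 area = 1 m²): A7 = 74 × 105 mm.
Off by 3 mm total — nearest standard size.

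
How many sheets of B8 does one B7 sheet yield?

2

B7 = 88 × 125 mm; B8 = 62 × 88 mm.
Each halving step doubles the count; 1 step from B7 to B8.
2^1 = 2.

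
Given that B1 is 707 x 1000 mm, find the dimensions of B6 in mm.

125 × 176 mm

B2: ⌊1000/2⌋ × 707 = 500 × 707 mm
B3: ⌊707/2⌋ × 500 = 353 × 500 mm
B4: ⌊500/2⌋ × 353 = 250 × 353 mm
B5: ⌊353/2⌋ × 250 = 176 × 250 mm
B6: ⌊250/2⌋ × 176 = 125 × 176 mm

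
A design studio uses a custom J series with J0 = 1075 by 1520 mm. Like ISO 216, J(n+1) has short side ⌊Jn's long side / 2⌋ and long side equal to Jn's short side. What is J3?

380 × 537 mm

J1: ⌊1520/2⌋ × 1075 = 760 × 1075 mm
J2: ⌊1075/2⌋ × 760 = 537 × 760 mm
J3: ⌊760/2⌋ × 537 = 380 × 537 mm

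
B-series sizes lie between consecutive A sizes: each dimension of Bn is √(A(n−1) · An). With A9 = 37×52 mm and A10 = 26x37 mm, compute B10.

31 × 44 mm

Short side: √(37 · 26) = √962 ≈ 31.0 → 31 mm
Long side: √(52 · 37) = √1924 ≈ 43.9 → 44 mm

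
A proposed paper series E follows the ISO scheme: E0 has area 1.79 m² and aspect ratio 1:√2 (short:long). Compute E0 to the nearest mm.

Let the short side be w mm. Then w · w√2 = 1.79 m² = 1,790,000 mm².
w² = 1,790,000/√2, so w ≈ 1125.0 mm; long side = w√2 ≈ 1591.1 mm.

1125 × 1591 mm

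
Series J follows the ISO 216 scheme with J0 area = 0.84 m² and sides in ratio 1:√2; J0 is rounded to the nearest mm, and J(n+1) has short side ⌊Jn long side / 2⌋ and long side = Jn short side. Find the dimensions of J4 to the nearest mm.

192 × 272 mm

Let J0's short side be w mm. w · w√2 = 0.84 m² = 840,000 mm², so w ≈ 770.7 mm and w√2 ≈ 1089.9 mm → J0 = 771 × 1090 mm.
J1: ⌊1090/2⌋ × 771 = 545 × 771 mm
J2: ⌊771/2⌋ × 545 = 385 × 545 mm
J3: ⌊545/2⌋ × 385 = 272 × 385 mm
J4: ⌊385/2⌋ × 272 = 192 × 272 mm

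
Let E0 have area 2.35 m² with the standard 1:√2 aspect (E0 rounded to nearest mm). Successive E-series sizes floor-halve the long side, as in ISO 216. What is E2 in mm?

Let E0's short side be w mm. w · w√2 = 2.35 m² = 2,350,000 mm², so w ≈ 1289.1 mm and w√2 ≈ 1823.0 mm → E0 = 1289 × 1823 mm.
E1: ⌊1823/2⌋ × 1289 = 911 × 1289 mm
E2: ⌊1289/2⌋ × 911 = 644 × 911 mm

644 × 911 mm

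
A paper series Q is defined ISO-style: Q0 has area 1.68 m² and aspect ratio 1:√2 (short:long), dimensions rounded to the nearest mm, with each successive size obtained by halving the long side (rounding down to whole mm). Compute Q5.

Let Q0's short side be w mm. w · w√2 = 1.68 m² = 1,680,000 mm², so w ≈ 1089.9 mm and w√2 ≈ 1541.4 mm → Q0 = 1090 × 1541 mm.
Q1: ⌊1541/2⌋ × 1090 = 770 × 1090 mm
Q2: ⌊1090/2⌋ × 770 = 545 × 770 mm
Q3: ⌊770/2⌋ × 545 = 385 × 545 mm
Q4: ⌊545/2⌋ × 385 = 272 × 385 mm
Q5: ⌊385/2⌋ × 272 = 192 × 272 mm

192 × 272 mm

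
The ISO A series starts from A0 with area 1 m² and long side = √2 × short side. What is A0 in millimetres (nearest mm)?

841 × 1189 mm

Let the short side be w mm. Then the long side is w√2 and w · w√2 = 10⁶ mm².
w² = 10⁶/√2, so w = 1000 / 2^(1/4) ≈ 840.9 mm; long side = 1000 · 2^(1/4) ≈ 1189.2 mm.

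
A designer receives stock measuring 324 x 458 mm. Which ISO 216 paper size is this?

Aspect ratio 458/324 ≈ 1.414 — close to the ISO √2 ≈ 1.414.
In the C-series (envelope sizes, between A and B): C3 = 324 × 458 mm.

C3 (324 × 458 mm)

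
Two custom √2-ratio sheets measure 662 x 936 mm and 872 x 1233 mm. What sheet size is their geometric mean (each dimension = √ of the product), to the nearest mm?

Short side: √(662 · 872) = √577264 ≈ 759.8 → 760 mm
Long side: √(936 · 1233) = √1154088 ≈ 1074.3 → 1074 mm

760 × 1074 mm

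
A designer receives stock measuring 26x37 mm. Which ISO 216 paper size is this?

A10 (26 × 37 mm)

Aspect ratio 37/26 ≈ 1.423 — close to the ISO √2 ≈ 1.414.
In the A-series (A0 area = 1 m²): A10 = 26 × 37 mm.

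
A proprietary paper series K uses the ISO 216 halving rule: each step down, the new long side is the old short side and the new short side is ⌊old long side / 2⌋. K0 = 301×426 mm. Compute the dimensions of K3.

K1: ⌊426/2⌋ × 301 = 213 × 301 mm
K2: ⌊301/2⌋ × 213 = 150 × 213 mm
K3: ⌊213/2⌋ × 150 = 106 × 150 mm

106 × 150 mm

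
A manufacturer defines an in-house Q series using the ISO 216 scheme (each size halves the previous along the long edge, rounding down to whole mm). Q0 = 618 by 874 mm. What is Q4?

Q1 = 437 × 618 mm (from Q0 by 1 halving).
Q2: ⌊618/2⌋ × 437 = 309 × 437 mm
Q3: ⌊437/2⌋ × 309 = 218 × 309 mm
Q4: ⌊309/2⌋ × 218 = 154 × 218 mm

154 × 218 mm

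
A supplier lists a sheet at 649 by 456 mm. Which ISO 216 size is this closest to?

Aspect ratio 649/456 ≈ 1.423 — close to the ISO √2 ≈ 1.414.
In the C-series (envelope sizes, between A and B): C2 = 458 × 648 mm.
Off by 3 mm total — nearest standard size.

C2 (458 × 648 mm)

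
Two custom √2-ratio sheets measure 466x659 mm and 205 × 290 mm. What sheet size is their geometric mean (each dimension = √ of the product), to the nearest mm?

309 × 437 mm

Short side: √(466 · 205) = √95530 ≈ 309.1 → 309 mm
Long side: √(659 · 290) = √191110 ≈ 437.2 → 437 mm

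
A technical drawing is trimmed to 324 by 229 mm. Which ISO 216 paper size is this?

Aspect ratio 324/229 ≈ 1.415 — close to the ISO √2 ≈ 1.414.
In the C-series (envelope sizes, between A and B): C4 = 229 × 324 mm.

C4 (229 × 324 mm)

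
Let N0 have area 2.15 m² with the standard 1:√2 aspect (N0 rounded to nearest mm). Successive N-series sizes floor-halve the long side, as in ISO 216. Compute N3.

Let N0's short side be w mm. w · w√2 = 2.15 m² = 2,150,000 mm², so w ≈ 1233.0 mm and w√2 ≈ 1743.7 mm → N0 = 1233 × 1744 mm.
N1: ⌊1744/2⌋ × 1233 = 872 × 1233 mm
N2: ⌊1233/2⌋ × 872 = 616 × 872 mm
N3: ⌊872/2⌋ × 616 = 436 × 616 mm

436 × 616 mm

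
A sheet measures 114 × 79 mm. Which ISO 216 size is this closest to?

Aspect ratio 114/79 ≈ 1.443 (ISO target is √2 ≈ 1.414).
In the C-series (envelope sizes, between A and B): C7 = 81 × 114 mm.
Off by 2 mm total — nearest standard size.

C7 (81 × 114 mm)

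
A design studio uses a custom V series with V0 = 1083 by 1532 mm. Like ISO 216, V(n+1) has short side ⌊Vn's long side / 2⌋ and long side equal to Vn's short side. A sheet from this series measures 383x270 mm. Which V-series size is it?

V0: 1083 × 1532 mm
V1: 766 × 1083 mm
V2: 541 × 766 mm
V3: 383 × 541 mm
V4: 270 × 383 mm
V5: 191 × 270 mm
→ matches V4.

V4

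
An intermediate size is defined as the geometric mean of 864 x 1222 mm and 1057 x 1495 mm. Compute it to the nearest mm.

956 × 1352 mm

Short side: √(864 · 1057) = √913248 ≈ 955.6 → 956 mm
Long side: √(1222 · 1495) = √1826890 ≈ 1351.6 → 1352 mm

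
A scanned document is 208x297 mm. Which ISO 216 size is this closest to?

Aspect ratio 297/208 ≈ 1.428 — close to the ISO √2 ≈ 1.414.
In the A-series (A0 area = 1 m²): A4 = 210 × 297 mm.
Off by 2 mm total — nearest standard size.

A4 (210 × 297 mm)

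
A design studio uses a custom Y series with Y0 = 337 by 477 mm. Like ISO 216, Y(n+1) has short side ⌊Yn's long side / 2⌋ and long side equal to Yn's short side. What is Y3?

119 × 168 mm

Y1: ⌊477/2⌋ × 337 = 238 × 337 mm
Y2: ⌊337/2⌋ × 238 = 168 × 238 mm
Y3: ⌊238/2⌋ × 168 = 119 × 168 mm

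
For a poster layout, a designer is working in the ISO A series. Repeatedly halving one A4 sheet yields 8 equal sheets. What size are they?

8 = 2^3, so 3 halving steps.
A4 → A5 → … → A7 after 3 steps.

A7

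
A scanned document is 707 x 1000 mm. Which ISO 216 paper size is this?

B1 (707 × 1000 mm)

Aspect ratio 1000/707 ≈ 1.414 — close to the ISO √2 ≈ 1.414.
In the B-series (B0 = 1000 × 1414 mm): B1 = 707 × 1000 mm.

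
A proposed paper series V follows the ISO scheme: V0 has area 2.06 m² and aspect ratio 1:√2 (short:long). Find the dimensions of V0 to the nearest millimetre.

Let the short side be w mm. Then w · w√2 = 2.06 m² = 2,060,000 mm².
w² = 2,060,000/√2, so w ≈ 1206.9 mm; long side = w√2 ≈ 1706.8 mm.

1207 × 1707 mm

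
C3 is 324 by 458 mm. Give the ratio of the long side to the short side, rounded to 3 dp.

1.414

458 / 324 = 1.414
Matches √2 ≈ 1.414 — the ISO 216 defining ratio.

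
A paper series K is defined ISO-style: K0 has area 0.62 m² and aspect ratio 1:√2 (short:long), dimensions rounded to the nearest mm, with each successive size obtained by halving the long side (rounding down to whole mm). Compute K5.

117 × 165 mm

Let K0's short side be w mm. w · w√2 = 0.62 m² = 620,000 mm², so w ≈ 662.1 mm and w√2 ≈ 936.4 mm → K0 = 662 × 936 mm.
K1: ⌊936/2⌋ × 662 = 468 × 662 mm
K2: ⌊662/2⌋ × 468 = 331 × 468 mm
K3: ⌊468/2⌋ × 331 = 234 × 331 mm
K4: ⌊331/2⌋ × 234 = 165 × 234 mm
K5: ⌊234/2⌋ × 165 = 117 × 165 mm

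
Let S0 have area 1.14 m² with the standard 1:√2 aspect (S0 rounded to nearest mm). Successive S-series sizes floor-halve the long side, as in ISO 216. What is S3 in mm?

317 × 449 mm

Let S0's short side be w mm. w · w√2 = 1.14 m² = 1,140,000 mm², so w ≈ 897.8 mm and w√2 ≈ 1269.7 mm → S0 = 898 × 1270 mm.
S1: ⌊1270/2⌋ × 898 = 635 × 898 mm
S2: ⌊898/2⌋ × 635 = 449 × 635 mm
S3: ⌊635/2⌋ × 449 = 317 × 449 mm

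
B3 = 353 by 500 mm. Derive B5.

176 × 250 mm

B4: ⌊500/2⌋ × 353 = 250 × 353 mm
B5: ⌊353/2⌋ × 250 = 176 × 250 mm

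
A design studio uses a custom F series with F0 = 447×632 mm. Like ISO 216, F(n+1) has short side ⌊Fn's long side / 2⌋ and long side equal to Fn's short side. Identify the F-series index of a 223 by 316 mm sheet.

F2

F0: 447 × 632 mm
F1: 316 × 447 mm
F2: 223 × 316 mm
F3: 158 × 223 mm
→ matches F2.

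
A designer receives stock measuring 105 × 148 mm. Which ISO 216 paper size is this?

Aspect ratio 148/105 ≈ 1.410 — close to the ISO √2 ≈ 1.414.
In the A-series (A0 area = 1 m²): A6 = 105 × 148 mm.

A6 (105 × 148 mm)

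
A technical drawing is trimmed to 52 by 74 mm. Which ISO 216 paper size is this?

A8 (52 × 74 mm)

Aspect ratio 74/52 ≈ 1.423 — close to the ISO √2 ≈ 1.414.
In the A-series (A0 area = 1 m²): A8 = 52 × 74 mm.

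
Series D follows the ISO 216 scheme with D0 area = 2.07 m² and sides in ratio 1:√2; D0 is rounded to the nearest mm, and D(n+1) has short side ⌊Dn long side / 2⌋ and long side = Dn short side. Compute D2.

605 × 855 mm

Let D0's short side be w mm. w · w√2 = 2.07 m² = 2,070,000 mm², so w ≈ 1209.8 mm and w√2 ≈ 1711.0 mm → D0 = 1210 × 1711 mm.
D1: ⌊1711/2⌋ × 1210 = 855 × 1210 mm
D2: ⌊1210/2⌋ × 855 = 605 × 855 mm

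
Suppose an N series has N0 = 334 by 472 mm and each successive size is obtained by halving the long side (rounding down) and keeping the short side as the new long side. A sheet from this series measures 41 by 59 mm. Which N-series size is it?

N6

N0: 334 × 472 mm
N1: 236 × 334 mm
N2: 167 × 236 mm
N3: 118 × 167 mm
N4: 83 × 118 mm
N5: 59 × 83 mm
N6: 41 × 59 mm
N7: 29 × 41 mm
→ matches N6.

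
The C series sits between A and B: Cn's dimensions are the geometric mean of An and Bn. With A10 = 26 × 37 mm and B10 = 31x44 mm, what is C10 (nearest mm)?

Short side: √(26 · 31) = √806 ≈ 28.4 → 28 mm
Long side: √(37 · 44) = √1628 ≈ 40.3 → 40 mm

28 × 40 mm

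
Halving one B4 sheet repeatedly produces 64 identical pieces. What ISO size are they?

64 = 2^6, so 6 halving steps.
B4 → B5 → … → B10 after 6 steps.

B10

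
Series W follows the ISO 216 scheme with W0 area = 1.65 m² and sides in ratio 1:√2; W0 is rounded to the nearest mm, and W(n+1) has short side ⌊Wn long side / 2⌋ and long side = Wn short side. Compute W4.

Let W0's short side be w mm. w · w√2 = 1.65 m² = 1,650,000 mm², so w ≈ 1080.2 mm and w√2 ≈ 1527.6 mm → W0 = 1080 × 1528 mm.
W1: ⌊1528/2⌋ × 1080 = 764 × 1080 mm
W2: ⌊1080/2⌋ × 764 = 540 × 764 mm
W3: ⌊764/2⌋ × 540 = 382 × 540 mm
W4: ⌊540/2⌋ × 382 = 270 × 382 mm

270 × 382 mm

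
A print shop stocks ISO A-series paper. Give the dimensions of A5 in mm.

148 × 210 mm

A0 = 841 × 1189 mm (A0 has area 1 m², aspect 1:√2).
A1: ⌊1189/2⌋ × 841 = 594 × 841 mm
A2: ⌊841/2⌋ × 594 = 420 × 594 mm
A3: ⌊594/2⌋ × 420 = 297 × 420 mm
A4: ⌊420/2⌋ × 297 = 210 × 297 mm
A5: ⌊297/2⌋ × 210 = 148 × 210 mm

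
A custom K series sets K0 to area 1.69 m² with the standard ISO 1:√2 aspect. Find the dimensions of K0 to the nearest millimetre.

Let the short side be w mm. Then w · w√2 = 1.69 m² = 1,690,000 mm².
w² = 1,690,000/√2, so w ≈ 1093.2 mm; long side = w√2 ≈ 1546.0 mm.

1093 × 1546 mm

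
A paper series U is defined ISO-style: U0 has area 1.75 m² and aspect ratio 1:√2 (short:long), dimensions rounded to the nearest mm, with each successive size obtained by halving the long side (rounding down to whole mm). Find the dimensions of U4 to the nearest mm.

278 × 393 mm

Let U0's short side be w mm. w · w√2 = 1.75 m² = 1,750,000 mm², so w ≈ 1112.4 mm and w√2 ≈ 1573.2 mm → U0 = 1112 × 1573 mm.
U1: ⌊1573/2⌋ × 1112 = 786 × 1112 mm
U2: ⌊1112/2⌋ × 786 = 556 × 786 mm
U3: ⌊786/2⌋ × 556 = 393 × 556 mm
U4: ⌊556/2⌋ × 393 = 278 × 393 mm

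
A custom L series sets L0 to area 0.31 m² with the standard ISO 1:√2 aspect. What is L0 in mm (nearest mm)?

Let the short side be w mm. Then w · w√2 = 0.31 m² = 310,000 mm².
w² = 310,000/√2, so w ≈ 468.2 mm; long side = w√2 ≈ 662.1 mm.

468 × 662 mm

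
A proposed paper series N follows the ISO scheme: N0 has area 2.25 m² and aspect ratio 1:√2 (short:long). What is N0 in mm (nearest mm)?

Let the short side be w mm. Then w · w√2 = 2.25 m² = 2,250,000 mm².
w² = 2,250,000/√2, so w ≈ 1261.3 mm; long side = w√2 ≈ 1783.8 mm.

1261 × 1784 mm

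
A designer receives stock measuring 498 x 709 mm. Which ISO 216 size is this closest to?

Aspect ratio 709/498 ≈ 1.424 — close to the ISO √2 ≈ 1.414.
In the B-series (B0 = 1000 × 1414 mm): B2 = 500 × 707 mm.
Off by 4 mm total — nearest standard size.

B2 (500 × 707 mm)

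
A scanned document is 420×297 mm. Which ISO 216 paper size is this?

A3 (297 × 420 mm)

Aspect ratio 420/297 ≈ 1.414 — close to the ISO √2 ≈ 1.414.
In the A-series (A0 area = 1 m²): A3 = 297 × 420 mm.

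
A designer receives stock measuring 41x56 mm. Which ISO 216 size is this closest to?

C9 (40 × 57 mm)

Aspect ratio 56/41 ≈ 1.366 (ISO target is √2 ≈ 1.414).
In the C-series (envelope sizes, between A and B): C9 = 40 × 57 mm.
Off by 2 mm total — nearest standard size.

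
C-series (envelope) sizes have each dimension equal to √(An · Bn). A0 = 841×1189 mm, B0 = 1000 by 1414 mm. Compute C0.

Short side: √(841 · 1000) = √841000 ≈ 917.1 → 917 mm
Long side: √(1189 · 1414) = √1681246 ≈ 1296.6 → 1297 mm

917 × 1297 mm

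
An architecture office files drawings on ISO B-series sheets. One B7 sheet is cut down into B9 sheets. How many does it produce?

B7 = 88 × 125 mm; B9 = 44 × 62 mm.
Each halving step doubles the count; 2 steps from B7 to B9.
2^2 = 4.

4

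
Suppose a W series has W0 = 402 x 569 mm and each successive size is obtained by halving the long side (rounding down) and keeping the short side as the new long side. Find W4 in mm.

W1: ⌊569/2⌋ × 402 = 284 × 402 mm
W2: ⌊402/2⌋ × 284 = 201 × 284 mm
W3: ⌊284/2⌋ × 201 = 142 × 201 mm
W4: ⌊201/2⌋ × 142 = 100 × 142 mm

100 × 142 mm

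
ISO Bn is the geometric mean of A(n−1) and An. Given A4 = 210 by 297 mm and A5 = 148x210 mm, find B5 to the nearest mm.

Short side: √(210 · 148) = √31080 ≈ 176.3 → 176 mm
Long side: √(297 · 210) = √62370 ≈ 249.7 → 250 mm

176 × 250 mm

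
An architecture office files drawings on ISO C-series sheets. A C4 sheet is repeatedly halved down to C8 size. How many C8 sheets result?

Each ISO step halves the sheet: 1 × C4 → 2 × C5 → 4 × C6 → 8 × C7 → …
From C4 to C8 is 4 halving steps: 2^4 = 16.

16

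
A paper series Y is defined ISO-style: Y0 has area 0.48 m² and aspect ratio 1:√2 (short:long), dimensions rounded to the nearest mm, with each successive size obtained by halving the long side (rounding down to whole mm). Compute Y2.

Let Y0's short side be w mm. w · w√2 = 0.48 m² = 480,000 mm², so w ≈ 582.6 mm and w√2 ≈ 823.9 mm → Y0 = 583 × 824 mm.
Y1: ⌊824/2⌋ × 583 = 412 × 583 mm
Y2: ⌊583/2⌋ × 412 = 291 × 412 mm

291 × 412 mm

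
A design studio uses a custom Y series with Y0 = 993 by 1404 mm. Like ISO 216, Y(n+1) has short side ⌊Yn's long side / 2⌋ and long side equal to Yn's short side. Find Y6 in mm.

Y1 = 702 × 993 mm (from Y0 by 1 halving).
Y2: ⌊993/2⌋ × 702 = 496 × 702 mm
Y3: ⌊702/2⌋ × 496 = 351 × 496 mm
Y4: ⌊496/2⌋ × 351 = 248 × 351 mm
Y5: ⌊351/2⌋ × 248 = 175 × 248 mm
Y6: ⌊248/2⌋ × 175 = 124 × 175 mm

124 × 175 mm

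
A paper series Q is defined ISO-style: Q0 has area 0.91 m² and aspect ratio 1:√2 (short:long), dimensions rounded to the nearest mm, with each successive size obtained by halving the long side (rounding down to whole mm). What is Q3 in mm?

283 × 401 mm

Let Q0's short side be w mm. w · w√2 = 0.91 m² = 910,000 mm², so w ≈ 802.2 mm and w√2 ≈ 1134.4 mm → Q0 = 802 × 1134 mm.
Q1: ⌊1134/2⌋ × 802 = 567 × 802 mm
Q2: ⌊802/2⌋ × 567 = 401 × 567 mm
Q3: ⌊567/2⌋ × 401 = 283 × 401 mm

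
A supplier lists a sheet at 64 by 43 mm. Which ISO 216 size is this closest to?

B9 (44 × 62 mm)

Aspect ratio 64/43 ≈ 1.488 (ISO target is √2 ≈ 1.414).
In the B-series (B0 = 1000 × 1414 mm): B9 = 44 × 62 mm.
Off by 3 mm total — nearest standard size.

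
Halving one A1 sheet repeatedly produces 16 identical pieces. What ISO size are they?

A5

16 = 2^4, so 4 halving steps.
A1 → A2 → … → A5 after 4 steps.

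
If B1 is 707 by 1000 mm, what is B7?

B2: ⌊1000/2⌋ × 707 = 500 × 707 mm
B3: ⌊707/2⌋ × 500 = 353 × 500 mm
B4: ⌊500/2⌋ × 353 = 250 × 353 mm
B5: ⌊353/2⌋ × 250 = 176 × 250 mm
B6: ⌊250/2⌋ × 176 = 125 × 176 mm
B7: ⌊176/2⌋ × 125 = 88 × 125 mm

88 × 125 mm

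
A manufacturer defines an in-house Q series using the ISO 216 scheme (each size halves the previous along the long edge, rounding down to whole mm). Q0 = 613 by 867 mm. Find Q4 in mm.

153 × 216 mm

Q1: ⌊867/2⌋ × 613 = 433 × 613 mm
Q2: ⌊613/2⌋ × 433 = 306 × 433 mm
Q3: ⌊433/2⌋ × 306 = 216 × 306 mm
Q4: ⌊306/2⌋ × 216 = 153 × 216 mm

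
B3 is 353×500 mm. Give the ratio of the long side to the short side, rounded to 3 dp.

1.416

500 / 353 = 1.416
ISO 216 targets √2 ≈ 1.414; the +0.002 deviation is from mm rounding.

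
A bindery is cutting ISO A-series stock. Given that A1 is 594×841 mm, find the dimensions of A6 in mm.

A2: ⌊841/2⌋ × 594 = 420 × 594 mm
A3: ⌊594/2⌋ × 420 = 297 × 420 mm
A4: ⌊420/2⌋ × 297 = 210 × 297 mm
A5: ⌊297/2⌋ × 210 = 148 × 210 mm
A6: ⌊210/2⌋ × 148 = 105 × 148 mm

105 × 148 mm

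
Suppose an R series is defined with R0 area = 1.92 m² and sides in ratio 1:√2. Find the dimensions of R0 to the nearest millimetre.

Let the short side be w mm. Then w · w√2 = 1.92 m² = 1,920,000 mm².
w² = 1,920,000/√2, so w ≈ 1165.2 mm; long side = w√2 ≈ 1647.8 mm.

1165 × 1648 mm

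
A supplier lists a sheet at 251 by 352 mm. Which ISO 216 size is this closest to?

Aspect ratio 352/251 ≈ 1.402 — close to the ISO √2 ≈ 1.414.
In the B-series (B0 = 1000 × 1414 mm): B4 = 250 × 353 mm.
Off by 2 mm total — nearest standard size.

B4 (250 × 353 mm)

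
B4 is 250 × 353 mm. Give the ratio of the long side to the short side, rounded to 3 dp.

1.412

353 / 250 = 1.412
ISO 216 targets √2 ≈ 1.414; the -0.002 deviation is from mm rounding.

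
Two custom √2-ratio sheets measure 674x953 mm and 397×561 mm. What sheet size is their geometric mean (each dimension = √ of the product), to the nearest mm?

Short side: √(674 · 397) = √267578 ≈ 517.3 → 517 mm
Long side: √(953 · 561) = √534633 ≈ 731.2 → 731 mm

517 × 731 mm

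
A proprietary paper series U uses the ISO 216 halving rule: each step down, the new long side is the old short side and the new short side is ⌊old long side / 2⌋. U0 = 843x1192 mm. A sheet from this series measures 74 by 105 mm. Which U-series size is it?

U7

U0: 843 × 1192 mm
U1: 596 × 843 mm
U2: 421 × 596 mm
U3: 298 × 421 mm
U4: 210 × 298 mm
U5: 149 × 210 mm
U6: 105 × 149 mm
U7: 74 × 105 mm
U8: 52 × 74 mm
→ matches U7.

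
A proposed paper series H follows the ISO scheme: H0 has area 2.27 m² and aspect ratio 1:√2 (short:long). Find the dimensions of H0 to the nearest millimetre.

1267 × 1792 mm

Let the short side be w mm. Then w · w√2 = 2.27 m² = 2,270,000 mm².
w² = 2,270,000/√2, so w ≈ 1266.9 mm; long side = w√2 ≈ 1791.7 mm.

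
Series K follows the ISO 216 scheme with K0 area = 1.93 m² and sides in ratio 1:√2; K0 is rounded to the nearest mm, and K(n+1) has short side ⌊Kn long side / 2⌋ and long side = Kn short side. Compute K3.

413 × 584 mm

Let K0's short side be w mm. w · w√2 = 1.93 m² = 1,930,000 mm², so w ≈ 1168.2 mm and w√2 ≈ 1652.1 mm → K0 = 1168 × 1652 mm.
K1: ⌊1652/2⌋ × 1168 = 826 × 1168 mm
K2: ⌊1168/2⌋ × 826 = 584 × 826 mm
K3: ⌊826/2⌋ × 584 = 413 × 584 mm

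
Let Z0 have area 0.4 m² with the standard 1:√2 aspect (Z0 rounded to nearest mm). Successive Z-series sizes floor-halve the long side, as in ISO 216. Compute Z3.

Let Z0's short side be w mm. w · w√2 = 0.4 m² = 400,000 mm², so w ≈ 531.8 mm and w√2 ≈ 752.1 mm → Z0 = 532 × 752 mm.
Z1: ⌊752/2⌋ × 532 = 376 × 532 mm
Z2: ⌊532/2⌋ × 376 = 266 × 376 mm
Z3: ⌊376/2⌋ × 266 = 188 × 266 mm

188 × 266 mm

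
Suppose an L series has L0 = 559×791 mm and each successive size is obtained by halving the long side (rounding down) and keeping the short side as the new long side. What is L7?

L1 = 395 × 559 mm (from L0 by 1 halving).
L2: ⌊559/2⌋ × 395 = 279 × 395 mm
L3: ⌊395/2⌋ × 279 = 197 × 279 mm
L4: ⌊279/2⌋ × 197 = 139 × 197 mm
L5: ⌊197/2⌋ × 139 = 98 × 139 mm
L6: ⌊139/2⌋ × 98 = 69 × 98 mm
L7: ⌊98/2⌋ × 69 = 49 × 69 mm

49 × 69 mm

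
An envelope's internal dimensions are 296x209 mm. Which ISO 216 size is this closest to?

A4 (210 × 297 mm)

Aspect ratio 296/209 ≈ 1.416 — close to the ISO √2 ≈ 1.414.
In the A-series (A0 area = 1 m²): A4 = 210 × 297 mm.
Off by 2 mm total — nearest standard size.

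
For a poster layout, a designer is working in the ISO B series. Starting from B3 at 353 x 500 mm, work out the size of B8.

62 × 88 mm

B4: ⌊500/2⌋ × 353 = 250 × 353 mm
B5: ⌊353/2⌋ × 250 = 176 × 250 mm
B6: ⌊250/2⌋ × 176 = 125 × 176 mm
B7: ⌊176/2⌋ × 125 = 88 × 125 mm
B8: ⌊125/2⌋ × 88 = 62 × 88 mm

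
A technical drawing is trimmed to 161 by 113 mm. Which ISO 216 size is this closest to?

C6 (114 × 162 mm)

Aspect ratio 161/113 ≈ 1.425 — close to the ISO √2 ≈ 1.414.
In the C-series (envelope sizes, between A and B): C6 = 114 × 162 mm.
Off by 2 mm total — nearest standard size.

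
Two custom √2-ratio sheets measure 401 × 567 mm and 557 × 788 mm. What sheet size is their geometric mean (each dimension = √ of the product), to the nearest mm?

Short side: √(401 · 557) = √223357 ≈ 472.6 → 473 mm
Long side: √(567 · 788) = √446796 ≈ 668.4 → 668 mm

473 × 668 mm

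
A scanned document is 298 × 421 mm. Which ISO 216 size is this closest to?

Aspect ratio 421/298 ≈ 1.413 — close to the ISO √2 ≈ 1.414.
In the A-series (A0 area = 1 m²): A3 = 297 × 420 mm.
Off by 2 mm total — nearest standard size.

A3 (297 × 420 mm)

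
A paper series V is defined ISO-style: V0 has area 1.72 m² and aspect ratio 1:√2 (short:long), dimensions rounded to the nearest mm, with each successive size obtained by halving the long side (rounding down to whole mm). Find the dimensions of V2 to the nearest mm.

551 × 780 mm

Let V0's short side be w mm. w · w√2 = 1.72 m² = 1,720,000 mm², so w ≈ 1102.8 mm and w√2 ≈ 1559.6 mm → V0 = 1103 × 1560 mm.
V1: ⌊1560/2⌋ × 1103 = 780 × 1103 mm
V2: ⌊1103/2⌋ × 780 = 551 × 780 mm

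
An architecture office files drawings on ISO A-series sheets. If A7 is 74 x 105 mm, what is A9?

37 × 52 mm

A8: ⌊105/2⌋ × 74 = 52 × 74 mm
A9: ⌊74/2⌋ × 52 = 37 × 52 mm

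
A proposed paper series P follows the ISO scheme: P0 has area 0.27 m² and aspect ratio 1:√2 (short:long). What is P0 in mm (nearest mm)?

437 × 618 mm

Let the short side be w mm. Then w · w√2 = 0.27 m² = 270,000 mm².
w² = 270,000/√2, so w ≈ 436.9 mm; long side = w√2 ≈ 617.9 mm.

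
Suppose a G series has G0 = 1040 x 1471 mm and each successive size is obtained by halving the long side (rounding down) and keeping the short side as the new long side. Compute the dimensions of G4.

G1: ⌊1471/2⌋ × 1040 = 735 × 1040 mm
G2: ⌊1040/2⌋ × 735 = 520 × 735 mm
G3: ⌊735/2⌋ × 520 = 367 × 520 mm
G4: ⌊520/2⌋ × 367 = 260 × 367 mm

260 × 367 mm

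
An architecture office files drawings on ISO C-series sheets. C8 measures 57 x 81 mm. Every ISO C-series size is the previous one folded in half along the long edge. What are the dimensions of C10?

C9: ⌊81/2⌋ × 57 = 40 × 57 mm
C10: ⌊57/2⌋ × 40 = 28 × 40 mm

28 × 40 mm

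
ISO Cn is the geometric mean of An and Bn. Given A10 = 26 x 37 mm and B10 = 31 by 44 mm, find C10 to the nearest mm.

Short side: √(26 · 31) = √806 ≈ 28.4 → 28 mm
Long side: √(37 · 44) = √1628 ≈ 40.3 → 40 mm

28 × 40 mm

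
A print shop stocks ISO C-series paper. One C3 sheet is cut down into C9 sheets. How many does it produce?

Each ISO step halves the sheet: 1 × C3 → 2 × C4 → 4 × C5 → 8 × C6 → …
From C3 to C9 is 6 halving steps: 2^6 = 64.

64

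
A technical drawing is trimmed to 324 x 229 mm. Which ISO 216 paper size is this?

Aspect ratio 324/229 ≈ 1.415 — close to the ISO √2 ≈ 1.414.
In the C-series (envelope sizes, between A and B): C4 = 229 × 324 mm.

C4 (229 × 324 mm)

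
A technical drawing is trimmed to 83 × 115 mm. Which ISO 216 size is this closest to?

Aspect ratio 115/83 ≈ 1.386 (ISO target is √2 ≈ 1.414).
In the C-series (envelope sizes, between A and B): C7 = 81 × 114 mm.
Off by 3 mm total — nearest standard size.

C7 (81 × 114 mm)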